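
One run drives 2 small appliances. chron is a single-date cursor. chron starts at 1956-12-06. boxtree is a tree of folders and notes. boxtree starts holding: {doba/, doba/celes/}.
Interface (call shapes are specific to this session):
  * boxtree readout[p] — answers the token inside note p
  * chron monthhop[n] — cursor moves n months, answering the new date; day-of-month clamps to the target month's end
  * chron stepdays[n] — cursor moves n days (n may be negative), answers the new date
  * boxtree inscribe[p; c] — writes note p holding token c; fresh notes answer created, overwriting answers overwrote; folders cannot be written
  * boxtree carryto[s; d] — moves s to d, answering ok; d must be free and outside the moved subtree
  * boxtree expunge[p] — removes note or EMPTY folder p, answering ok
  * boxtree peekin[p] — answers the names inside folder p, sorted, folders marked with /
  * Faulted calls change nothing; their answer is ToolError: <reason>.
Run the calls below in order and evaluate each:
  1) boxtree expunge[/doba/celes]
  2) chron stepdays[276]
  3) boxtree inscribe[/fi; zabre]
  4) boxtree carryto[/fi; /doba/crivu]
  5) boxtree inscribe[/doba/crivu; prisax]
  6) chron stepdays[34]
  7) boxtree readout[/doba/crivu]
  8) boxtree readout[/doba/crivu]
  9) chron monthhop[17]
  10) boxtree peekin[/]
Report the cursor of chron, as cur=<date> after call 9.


> boxtree expunge p=/doba/celes
  ok
> chron stepdays n=276
  1957-09-08
> boxtree inscribe p=/fi c=zabre
  created
> boxtree carryto s=/fi d=/doba/crivu
  ok
> boxtree inscribe p=/doba/crivu c=prisax
  overwrote
> chron stepdays n=34
  1957-10-12
> boxtree readout p=/doba/crivu
  prisax
> boxtree readout p=/doba/crivu
  prisax
> chron monthhop n=17
  1959-03-12
> boxtree peekin p=/
  [doba/]

Answer: cur=1959-03-12


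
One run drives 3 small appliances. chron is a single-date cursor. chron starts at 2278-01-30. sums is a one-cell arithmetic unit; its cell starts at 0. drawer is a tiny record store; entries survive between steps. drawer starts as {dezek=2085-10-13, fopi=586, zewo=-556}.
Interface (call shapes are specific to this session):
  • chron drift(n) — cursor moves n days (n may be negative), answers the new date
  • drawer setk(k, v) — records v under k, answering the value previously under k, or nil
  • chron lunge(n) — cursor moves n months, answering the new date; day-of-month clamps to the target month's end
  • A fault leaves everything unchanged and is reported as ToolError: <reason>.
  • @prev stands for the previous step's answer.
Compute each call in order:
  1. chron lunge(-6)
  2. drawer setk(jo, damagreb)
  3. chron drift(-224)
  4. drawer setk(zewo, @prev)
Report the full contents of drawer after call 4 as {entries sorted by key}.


I invoke chron lunge passing n→-6, and observe 2277-07-30.
Next I call drawer setk passing k→jo, v→damagreb, which returns nil.
I run chron drift passing n→-224, → 2276-12-18.
Next I call drawer setk passing k→zewo, v→@prev, which returns -556.

Answer: {dezek=2085-10-13, fopi=586, jo=damagreb, zewo=2276-12-18}


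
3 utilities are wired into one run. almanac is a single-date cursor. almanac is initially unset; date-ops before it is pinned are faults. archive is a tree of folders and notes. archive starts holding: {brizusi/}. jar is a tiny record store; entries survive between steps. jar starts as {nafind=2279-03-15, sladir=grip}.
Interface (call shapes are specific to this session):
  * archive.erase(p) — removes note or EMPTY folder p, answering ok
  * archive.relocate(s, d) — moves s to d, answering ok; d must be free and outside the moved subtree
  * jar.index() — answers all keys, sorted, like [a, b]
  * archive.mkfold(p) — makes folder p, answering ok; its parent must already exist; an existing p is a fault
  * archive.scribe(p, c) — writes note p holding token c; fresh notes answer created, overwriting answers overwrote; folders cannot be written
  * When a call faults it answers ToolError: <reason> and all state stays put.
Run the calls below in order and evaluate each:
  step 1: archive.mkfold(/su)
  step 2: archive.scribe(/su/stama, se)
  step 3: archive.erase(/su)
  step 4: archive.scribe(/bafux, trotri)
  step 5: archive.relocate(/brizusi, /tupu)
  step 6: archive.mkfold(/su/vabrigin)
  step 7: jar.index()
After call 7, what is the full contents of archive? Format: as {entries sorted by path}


Answer: {bafux=trotri, su/, su/stama=se, su/vabrigin/, tupu/}

Derivation:
# 1. archive.mkfold(p='/su') -> ok
# 2. archive.scribe(p='/su/stama', c='se') -> created
# 3. archive.erase(p='/su') -> ToolError: not empty
# 4. archive.scribe(p='/bafux', c='trotri') -> created
# 5. archive.relocate(s='/brizusi', d='/tupu') -> ok
# 6. archive.mkfold(p='/su/vabrigin') -> ok
# 7. jar.index() -> [nafind, sladir]


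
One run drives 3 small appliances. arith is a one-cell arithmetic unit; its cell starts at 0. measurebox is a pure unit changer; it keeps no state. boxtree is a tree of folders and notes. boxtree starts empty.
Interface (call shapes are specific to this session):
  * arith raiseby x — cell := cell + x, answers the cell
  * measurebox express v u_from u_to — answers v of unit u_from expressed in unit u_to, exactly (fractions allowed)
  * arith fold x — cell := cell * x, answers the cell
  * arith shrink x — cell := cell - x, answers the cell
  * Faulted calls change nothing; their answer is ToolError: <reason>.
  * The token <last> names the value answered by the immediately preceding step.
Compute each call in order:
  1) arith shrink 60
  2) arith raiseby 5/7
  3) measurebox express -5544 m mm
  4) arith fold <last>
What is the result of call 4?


Answer: 328680000

Derivation:
==> arith shrink(x: 60)
<== -60
==> arith raiseby(x: 5/7)
<== -415/7
==> measurebox express(v: -5544, u_from: m, u_to: mm)
<== -5544000
==> arith fold(x: <last>)
<== 328680000


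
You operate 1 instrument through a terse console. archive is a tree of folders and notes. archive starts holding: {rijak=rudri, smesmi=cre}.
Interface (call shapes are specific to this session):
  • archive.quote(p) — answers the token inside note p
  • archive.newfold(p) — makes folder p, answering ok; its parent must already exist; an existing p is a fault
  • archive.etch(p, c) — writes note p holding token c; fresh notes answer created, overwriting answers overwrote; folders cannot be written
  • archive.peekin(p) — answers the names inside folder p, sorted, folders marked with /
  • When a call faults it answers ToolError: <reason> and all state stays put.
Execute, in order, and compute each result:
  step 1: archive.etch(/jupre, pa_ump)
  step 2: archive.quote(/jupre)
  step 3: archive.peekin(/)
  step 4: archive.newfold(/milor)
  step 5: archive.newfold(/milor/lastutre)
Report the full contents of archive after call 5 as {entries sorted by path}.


I invoke archive.etch with /jupre, pa_ump, giving created.
Now I run archive.quote with /jupre, and get pa_ump.
Then archive.peekin with /, → [jupre, rijak, smesmi].
I use archive.newfold with /milor, and see ok.
Using archive.newfold with /milor/lastutre, → ok.

Answer: {jupre=pa_ump, milor/, milor/lastutre/, rijak=rudri, smesmi=cre}


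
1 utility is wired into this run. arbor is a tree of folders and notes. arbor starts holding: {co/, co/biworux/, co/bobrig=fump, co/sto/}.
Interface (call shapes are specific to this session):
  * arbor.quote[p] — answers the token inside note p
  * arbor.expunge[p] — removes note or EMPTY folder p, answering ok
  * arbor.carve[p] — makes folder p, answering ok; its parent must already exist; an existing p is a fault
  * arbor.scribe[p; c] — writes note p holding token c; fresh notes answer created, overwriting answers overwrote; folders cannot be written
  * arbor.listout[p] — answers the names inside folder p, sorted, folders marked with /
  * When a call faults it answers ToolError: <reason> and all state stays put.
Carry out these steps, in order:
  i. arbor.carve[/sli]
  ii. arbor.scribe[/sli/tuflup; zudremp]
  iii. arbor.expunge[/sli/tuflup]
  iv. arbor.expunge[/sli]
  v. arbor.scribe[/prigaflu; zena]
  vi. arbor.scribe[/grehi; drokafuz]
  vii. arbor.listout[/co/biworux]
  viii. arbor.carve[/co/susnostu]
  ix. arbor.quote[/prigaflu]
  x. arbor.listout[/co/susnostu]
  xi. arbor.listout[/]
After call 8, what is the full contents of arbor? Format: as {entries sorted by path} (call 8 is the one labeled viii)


Step: arbor.carve[p→/sli]
Result: ok
Step: arbor.scribe[p→/sli/tuflup; c→zudremp]
Result: created
Step: arbor.expunge[p→/sli/tuflup]
Result: ok
Step: arbor.expunge[p→/sli]
Result: ok
Step: arbor.scribe[p→/prigaflu; c→zena]
Result: created
Step: arbor.scribe[p→/grehi; c→drokafuz]
Result: created
Step: arbor.listout[p→/co/biworux]
Result: []
Step: arbor.carve[p→/co/susnostu]
Result: ok
Step: arbor.quote[p→/prigaflu]
Result: zena
Step: arbor.listout[p→/co/susnostu]
Result: []
Step: arbor.listout[p→/]
Result: [co/, grehi, prigaflu]

Answer: {co/, co/biworux/, co/bobrig=fump, co/sto/, co/susnostu/, grehi=drokafuz, prigaflu=zena}


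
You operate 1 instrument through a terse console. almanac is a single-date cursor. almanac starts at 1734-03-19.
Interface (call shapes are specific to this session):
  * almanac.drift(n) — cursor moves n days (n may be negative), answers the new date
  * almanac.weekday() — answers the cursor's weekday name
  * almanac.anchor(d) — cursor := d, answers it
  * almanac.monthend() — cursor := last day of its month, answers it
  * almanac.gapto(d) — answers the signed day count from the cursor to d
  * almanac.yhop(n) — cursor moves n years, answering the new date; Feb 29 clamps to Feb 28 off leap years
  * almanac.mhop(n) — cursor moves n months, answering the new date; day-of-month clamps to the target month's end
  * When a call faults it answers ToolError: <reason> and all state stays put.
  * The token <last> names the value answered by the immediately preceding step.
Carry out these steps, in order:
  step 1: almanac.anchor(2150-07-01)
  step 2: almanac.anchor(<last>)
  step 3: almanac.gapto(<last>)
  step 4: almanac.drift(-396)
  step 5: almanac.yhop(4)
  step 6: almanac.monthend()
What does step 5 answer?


Calling almanac.anchor on d: 2150-07-01, and observe 2150-07-01.
Now I run almanac.anchor on d: <last>, and observe 2150-07-01.
Then almanac.gapto on d: <last>, and see 0.
Invoking almanac.drift on n: -396, → 2149-05-31.
I invoke almanac.yhop on n: 4: 2153-05-31.
Invoking almanac.monthend, yielding 2153-05-31.

Answer: 2153-05-31


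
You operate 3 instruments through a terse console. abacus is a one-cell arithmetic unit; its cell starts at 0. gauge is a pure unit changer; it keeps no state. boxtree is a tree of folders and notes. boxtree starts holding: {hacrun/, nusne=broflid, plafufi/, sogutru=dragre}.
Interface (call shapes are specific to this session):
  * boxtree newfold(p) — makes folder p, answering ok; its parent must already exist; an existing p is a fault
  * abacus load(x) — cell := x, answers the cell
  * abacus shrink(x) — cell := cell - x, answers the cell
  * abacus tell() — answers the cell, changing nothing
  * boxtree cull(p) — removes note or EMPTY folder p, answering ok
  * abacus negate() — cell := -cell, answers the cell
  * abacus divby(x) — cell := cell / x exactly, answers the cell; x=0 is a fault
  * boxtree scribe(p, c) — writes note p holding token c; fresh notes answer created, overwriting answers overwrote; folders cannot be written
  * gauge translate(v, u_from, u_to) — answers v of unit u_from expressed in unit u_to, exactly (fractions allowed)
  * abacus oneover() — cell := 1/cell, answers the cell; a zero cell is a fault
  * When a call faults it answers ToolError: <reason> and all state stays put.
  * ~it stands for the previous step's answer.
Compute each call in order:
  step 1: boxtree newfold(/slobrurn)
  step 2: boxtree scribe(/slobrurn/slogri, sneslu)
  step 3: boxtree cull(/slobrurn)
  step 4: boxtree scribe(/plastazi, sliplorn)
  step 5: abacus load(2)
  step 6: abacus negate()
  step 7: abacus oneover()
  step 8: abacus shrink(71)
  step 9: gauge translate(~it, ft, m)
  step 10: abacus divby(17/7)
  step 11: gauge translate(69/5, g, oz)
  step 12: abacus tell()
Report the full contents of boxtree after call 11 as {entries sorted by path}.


Answer: {hacrun/, nusne=broflid, plafufi/, plastazi=sliplorn, slobrurn/, slobrurn/slogri=sneslu, sogutru=dragre}

Derivation:
~$ boxtree newfold /slobrurn
= ok
~$ boxtree scribe /slobrurn/slogri sneslu
= created
~$ boxtree cull /slobrurn
= ToolError: not empty
~$ boxtree scribe /plastazi sliplorn
= created
~$ abacus load 2
= 2
~$ abacus negate
= -2
~$ abacus oneover
= -1/2
~$ abacus shrink 71
= -143/2
~$ gauge translate ~it ft m
= -54483/2500
~$ abacus divby 17/7
= -1001/34
~$ gauge translate 69/5 g oz
= 22080000/45359237
~$ abacus tell
= -1001/34


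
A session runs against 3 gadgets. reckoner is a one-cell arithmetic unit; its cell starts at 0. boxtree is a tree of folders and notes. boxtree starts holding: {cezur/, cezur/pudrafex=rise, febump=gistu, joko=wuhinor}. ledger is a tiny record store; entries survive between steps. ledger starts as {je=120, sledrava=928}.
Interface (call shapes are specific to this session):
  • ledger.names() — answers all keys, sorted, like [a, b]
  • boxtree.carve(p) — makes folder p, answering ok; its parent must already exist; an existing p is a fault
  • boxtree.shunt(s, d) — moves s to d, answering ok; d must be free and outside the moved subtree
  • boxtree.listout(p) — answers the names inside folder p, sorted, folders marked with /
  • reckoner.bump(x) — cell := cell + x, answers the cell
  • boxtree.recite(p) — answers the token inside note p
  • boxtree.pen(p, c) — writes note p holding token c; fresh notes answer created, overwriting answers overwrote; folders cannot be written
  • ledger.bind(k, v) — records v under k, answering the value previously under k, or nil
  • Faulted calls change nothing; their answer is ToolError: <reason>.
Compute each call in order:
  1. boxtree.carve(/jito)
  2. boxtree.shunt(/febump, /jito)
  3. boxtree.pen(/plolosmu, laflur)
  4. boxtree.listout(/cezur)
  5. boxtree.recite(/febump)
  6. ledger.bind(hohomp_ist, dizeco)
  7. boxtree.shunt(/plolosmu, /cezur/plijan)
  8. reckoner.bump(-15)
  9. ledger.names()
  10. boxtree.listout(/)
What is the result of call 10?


~$ boxtree.carve p='/jito'
= ok
~$ boxtree.shunt s='/febump' d='/jito'
= ToolError: exists
~$ boxtree.pen p='/plolosmu' c='laflur'
= created
~$ boxtree.listout p='/cezur'
= [pudrafex]
~$ boxtree.recite p='/febump'
= gistu
~$ ledger.bind k='hohomp_ist' v='dizeco'
= nil
~$ boxtree.shunt s='/plolosmu' d='/cezur/plijan'
= ok
~$ reckoner.bump x='-15'
= -15
~$ ledger.names
= [hohomp_ist, je, sledrava]
~$ boxtree.listout p='/'
= [cezur/, febump, jito/, joko]

Answer: [cezur/, febump, jito/, joko]


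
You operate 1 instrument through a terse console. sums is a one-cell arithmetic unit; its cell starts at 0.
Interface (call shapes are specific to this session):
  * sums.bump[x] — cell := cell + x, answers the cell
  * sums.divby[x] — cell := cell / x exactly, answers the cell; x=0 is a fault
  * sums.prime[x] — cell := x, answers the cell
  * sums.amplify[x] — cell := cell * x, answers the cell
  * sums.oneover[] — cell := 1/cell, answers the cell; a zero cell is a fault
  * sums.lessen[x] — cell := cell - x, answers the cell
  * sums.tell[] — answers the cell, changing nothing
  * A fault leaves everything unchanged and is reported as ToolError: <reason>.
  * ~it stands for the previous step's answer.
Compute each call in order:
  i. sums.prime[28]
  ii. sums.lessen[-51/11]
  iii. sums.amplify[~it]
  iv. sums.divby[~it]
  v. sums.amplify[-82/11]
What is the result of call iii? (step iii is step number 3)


// 1. sums.prime(x→28) => 28
// 2. sums.lessen(x→-51/11) => 359/11
// 3. sums.amplify(x→~it) => 128881/121
// 4. sums.divby(x→~it) => 1
// 5. sums.amplify(x→-82/11) => -82/11

Answer: 128881/121


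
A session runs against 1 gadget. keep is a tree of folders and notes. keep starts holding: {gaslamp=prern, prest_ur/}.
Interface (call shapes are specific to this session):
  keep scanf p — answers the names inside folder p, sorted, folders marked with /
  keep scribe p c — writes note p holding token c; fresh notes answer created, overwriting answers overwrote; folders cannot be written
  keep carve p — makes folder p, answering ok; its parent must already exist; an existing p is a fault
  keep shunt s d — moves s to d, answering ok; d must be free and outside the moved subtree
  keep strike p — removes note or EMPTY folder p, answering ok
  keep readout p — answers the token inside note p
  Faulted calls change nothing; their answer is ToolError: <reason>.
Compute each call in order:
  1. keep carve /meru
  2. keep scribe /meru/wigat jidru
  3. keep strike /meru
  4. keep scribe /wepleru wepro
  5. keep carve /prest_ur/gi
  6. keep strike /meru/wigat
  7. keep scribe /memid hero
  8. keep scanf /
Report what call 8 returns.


CALL keep carve[p=/meru]
RET  ok
CALL keep scribe[p=/meru/wigat; c=jidru]
RET  created
CALL keep strike[p=/meru]
RET  ToolError: not empty
CALL keep scribe[p=/wepleru; c=wepro]
RET  created
CALL keep carve[p=/prest_ur/gi]
RET  ok
CALL keep strike[p=/meru/wigat]
RET  ok
CALL keep scribe[p=/memid; c=hero]
RET  created
CALL keep scanf[p=/]
RET  [gaslamp, memid, meru/, prest_ur/, wepleru]

Answer: [gaslamp, memid, meru/, prest_ur/, wepleru]


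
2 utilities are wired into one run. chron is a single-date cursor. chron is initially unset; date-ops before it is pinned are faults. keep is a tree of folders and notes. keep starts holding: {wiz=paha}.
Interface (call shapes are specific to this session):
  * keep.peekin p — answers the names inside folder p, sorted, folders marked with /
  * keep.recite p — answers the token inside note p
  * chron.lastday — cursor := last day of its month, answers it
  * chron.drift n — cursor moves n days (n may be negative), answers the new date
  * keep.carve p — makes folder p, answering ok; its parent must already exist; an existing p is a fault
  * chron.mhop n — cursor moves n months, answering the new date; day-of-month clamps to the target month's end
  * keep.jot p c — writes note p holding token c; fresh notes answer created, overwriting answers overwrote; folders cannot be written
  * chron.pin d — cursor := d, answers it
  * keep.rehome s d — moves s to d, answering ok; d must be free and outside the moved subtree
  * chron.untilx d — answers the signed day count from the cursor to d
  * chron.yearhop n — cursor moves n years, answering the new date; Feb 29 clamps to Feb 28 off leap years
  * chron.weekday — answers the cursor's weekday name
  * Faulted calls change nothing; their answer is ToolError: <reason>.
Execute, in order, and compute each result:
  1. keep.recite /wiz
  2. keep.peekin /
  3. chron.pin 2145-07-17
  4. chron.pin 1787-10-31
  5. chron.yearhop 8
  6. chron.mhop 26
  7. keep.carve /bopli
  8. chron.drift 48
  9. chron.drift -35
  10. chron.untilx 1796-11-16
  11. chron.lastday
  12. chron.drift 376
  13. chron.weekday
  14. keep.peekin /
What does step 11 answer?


Answer: 1798-01-31

Derivation:
I run keep.recite with p→/wiz, yielding paha.
Calling keep.peekin with p→/, which returns [wiz].
I invoke chron.pin with d→2145-07-17, and observe 2145-07-17.
Invoking chron.pin with d→1787-10-31, giving 1787-10-31.
Calling chron.yearhop with n→8, giving 1795-10-31.
I call chron.mhop with n→26, and see 1797-12-31.
I call keep.carve with p→/bopli: ok.
I try chron.drift with n→48: 1798-02-17.
I invoke chron.drift with n→-35, — result: 1798-01-13.
Next I call chron.untilx with d→1796-11-16, giving -423.
I try chron.lastday, giving 1798-01-31.
Now I run chron.drift with n→376, yielding 1799-02-11.
Now I run chron.weekday(), giving Monday.
Next I call keep.peekin with p→/, giving [bopli/, wiz].


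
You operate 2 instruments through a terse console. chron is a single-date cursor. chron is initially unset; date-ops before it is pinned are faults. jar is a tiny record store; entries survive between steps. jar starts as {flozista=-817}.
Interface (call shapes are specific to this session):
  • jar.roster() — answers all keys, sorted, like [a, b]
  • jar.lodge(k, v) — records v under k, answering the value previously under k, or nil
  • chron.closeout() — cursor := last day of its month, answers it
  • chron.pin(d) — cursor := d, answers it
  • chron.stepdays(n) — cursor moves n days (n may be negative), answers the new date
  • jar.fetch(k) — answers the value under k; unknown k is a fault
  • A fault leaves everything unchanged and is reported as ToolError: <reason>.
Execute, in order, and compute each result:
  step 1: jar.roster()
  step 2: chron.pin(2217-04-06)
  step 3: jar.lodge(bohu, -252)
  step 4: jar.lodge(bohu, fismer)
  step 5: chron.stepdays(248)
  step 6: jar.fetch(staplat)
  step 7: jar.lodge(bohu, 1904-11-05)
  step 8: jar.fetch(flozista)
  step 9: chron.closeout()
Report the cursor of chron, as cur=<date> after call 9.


I invoke roster(), → [flozista].
I try pin on d='2217-04-06', and get 2217-04-06.
Invoking lodge on k='bohu', v='-252', yielding nil.
Invoking lodge on k='bohu', v='fismer', giving -252.
I call stepdays on n='248', and see 2217-12-10.
Now I run fetch on k='staplat', yielding ToolError: no such key staplat.
Calling lodge on k='bohu', v='1904-11-05', — result: fismer.
Invoking fetch on k='flozista': -817.
I use closeout, yielding 2217-12-31.

Answer: cur=2217-12-31


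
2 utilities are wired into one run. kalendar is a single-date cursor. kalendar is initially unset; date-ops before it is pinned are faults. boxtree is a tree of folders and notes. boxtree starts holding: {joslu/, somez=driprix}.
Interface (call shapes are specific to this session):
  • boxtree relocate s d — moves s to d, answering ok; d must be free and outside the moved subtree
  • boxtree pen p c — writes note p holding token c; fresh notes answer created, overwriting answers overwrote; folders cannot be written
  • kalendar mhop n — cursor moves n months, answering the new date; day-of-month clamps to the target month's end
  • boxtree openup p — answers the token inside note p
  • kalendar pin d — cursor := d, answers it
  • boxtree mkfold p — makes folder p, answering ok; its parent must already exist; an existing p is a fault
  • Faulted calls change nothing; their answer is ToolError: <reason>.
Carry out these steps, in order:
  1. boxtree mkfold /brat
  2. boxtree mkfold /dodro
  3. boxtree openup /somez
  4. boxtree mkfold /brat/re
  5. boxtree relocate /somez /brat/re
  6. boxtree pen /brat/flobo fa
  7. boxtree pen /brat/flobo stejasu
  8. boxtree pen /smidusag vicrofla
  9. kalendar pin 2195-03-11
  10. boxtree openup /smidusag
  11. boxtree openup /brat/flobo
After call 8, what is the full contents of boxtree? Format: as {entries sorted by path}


> boxtree mkfold p→/brat
= ok
> boxtree mkfold p→/dodro
= ok
> boxtree openup p→/somez
= driprix
> boxtree mkfold p→/brat/re
= ok
> boxtree relocate s→/somez d→/brat/re
= ToolError: exists
> boxtree pen p→/brat/flobo c→fa
= created
> boxtree pen p→/brat/flobo c→stejasu
= overwrote
> boxtree pen p→/smidusag c→vicrofla
= created
> kalendar pin d→2195-03-11
= 2195-03-11
> boxtree openup p→/smidusag
= vicrofla
> boxtree openup p→/brat/flobo
= stejasu

Answer: {brat/, brat/flobo=stejasu, brat/re/, dodro/, joslu/, smidusag=vicrofla, somez=driprix}


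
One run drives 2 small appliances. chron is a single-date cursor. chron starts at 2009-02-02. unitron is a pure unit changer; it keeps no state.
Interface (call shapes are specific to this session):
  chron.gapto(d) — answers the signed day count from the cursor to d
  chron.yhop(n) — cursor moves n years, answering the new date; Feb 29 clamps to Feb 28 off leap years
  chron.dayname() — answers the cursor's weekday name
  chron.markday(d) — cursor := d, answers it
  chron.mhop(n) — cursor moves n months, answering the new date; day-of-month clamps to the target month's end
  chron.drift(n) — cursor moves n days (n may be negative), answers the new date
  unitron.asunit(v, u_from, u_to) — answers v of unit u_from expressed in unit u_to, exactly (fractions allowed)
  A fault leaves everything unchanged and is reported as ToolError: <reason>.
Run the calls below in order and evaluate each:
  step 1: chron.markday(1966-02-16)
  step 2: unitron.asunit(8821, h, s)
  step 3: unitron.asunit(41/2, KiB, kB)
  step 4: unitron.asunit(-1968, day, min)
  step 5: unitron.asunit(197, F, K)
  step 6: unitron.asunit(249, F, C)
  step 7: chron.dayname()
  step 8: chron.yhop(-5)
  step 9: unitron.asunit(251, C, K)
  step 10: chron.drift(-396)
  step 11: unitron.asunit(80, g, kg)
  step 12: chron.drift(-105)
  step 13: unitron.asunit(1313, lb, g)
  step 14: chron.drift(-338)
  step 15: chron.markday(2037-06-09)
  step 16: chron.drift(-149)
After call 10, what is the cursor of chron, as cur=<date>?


Answer: cur=1960-01-17

Derivation:
! chron.markday(d→1966-02-16) == 1966-02-16
! unitron.asunit(v→8821, u_from→h, u_to→s) == 31755600
! unitron.asunit(v→41/2, u_from→KiB, u_to→kB) == 2624/125
! unitron.asunit(v→-1968, u_from→day, u_to→min) == -2833920
! unitron.asunit(v→197, u_from→F, u_to→K) == 21889/60
! unitron.asunit(v→249, u_from→F, u_to→C) == 1085/9
! chron.dayname() == Wednesday
! chron.yhop(n→-5) == 1961-02-16
! unitron.asunit(v→251, u_from→C, u_to→K) == 10483/20
! chron.drift(n→-396) == 1960-01-17
! unitron.asunit(v→80, u_from→g, u_to→kg) == 2/25
! chron.drift(n→-105) == 1959-10-04
! unitron.asunit(v→1313, u_from→lb, u_to→g) == 59556678181/100000
! chron.drift(n→-338) == 1958-10-31
! chron.markday(d→2037-06-09) == 2037-06-09
! chron.drift(n→-149) == 2037-01-11


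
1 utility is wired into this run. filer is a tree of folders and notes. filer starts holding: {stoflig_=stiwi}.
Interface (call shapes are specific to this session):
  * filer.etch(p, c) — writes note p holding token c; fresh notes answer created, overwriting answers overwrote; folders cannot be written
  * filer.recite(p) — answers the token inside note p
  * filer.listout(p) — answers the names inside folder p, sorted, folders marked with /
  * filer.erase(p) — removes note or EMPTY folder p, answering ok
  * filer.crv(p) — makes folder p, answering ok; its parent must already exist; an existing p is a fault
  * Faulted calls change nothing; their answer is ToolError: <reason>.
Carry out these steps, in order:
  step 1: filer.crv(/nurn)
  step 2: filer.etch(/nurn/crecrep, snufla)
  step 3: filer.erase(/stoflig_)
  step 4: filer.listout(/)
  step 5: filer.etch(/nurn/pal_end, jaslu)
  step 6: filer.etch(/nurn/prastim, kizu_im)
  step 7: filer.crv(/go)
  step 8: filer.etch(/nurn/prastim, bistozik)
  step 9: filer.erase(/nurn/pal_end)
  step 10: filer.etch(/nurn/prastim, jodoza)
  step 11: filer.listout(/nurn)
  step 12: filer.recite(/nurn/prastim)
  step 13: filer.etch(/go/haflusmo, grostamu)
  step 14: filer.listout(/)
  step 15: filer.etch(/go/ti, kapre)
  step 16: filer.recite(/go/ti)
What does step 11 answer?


Answer: [crecrep, prastim]

Derivation:
# 1. crv(p=/nurn) == ok
# 2. etch(p=/nurn/crecrep, c=snufla) == created
# 3. erase(p=/stoflig_) == ok
# 4. listout(p=/) == [nurn/]
# 5. etch(p=/nurn/pal_end, c=jaslu) == created
# 6. etch(p=/nurn/prastim, c=kizu_im) == created
# 7. crv(p=/go) == ok
# 8. etch(p=/nurn/prastim, c=bistozik) == overwrote
# 9. erase(p=/nurn/pal_end) == ok
# 10. etch(p=/nurn/prastim, c=jodoza) == overwrote
# 11. listout(p=/nurn) == [crecrep, prastim]
# 12. recite(p=/nurn/prastim) == jodoza
# 13. etch(p=/go/haflusmo, c=grostamu) == created
# 14. listout(p=/) == [go/, nurn/]
# 15. etch(p=/go/ti, c=kapre) == created
# 16. recite(p=/go/ti) == kapre


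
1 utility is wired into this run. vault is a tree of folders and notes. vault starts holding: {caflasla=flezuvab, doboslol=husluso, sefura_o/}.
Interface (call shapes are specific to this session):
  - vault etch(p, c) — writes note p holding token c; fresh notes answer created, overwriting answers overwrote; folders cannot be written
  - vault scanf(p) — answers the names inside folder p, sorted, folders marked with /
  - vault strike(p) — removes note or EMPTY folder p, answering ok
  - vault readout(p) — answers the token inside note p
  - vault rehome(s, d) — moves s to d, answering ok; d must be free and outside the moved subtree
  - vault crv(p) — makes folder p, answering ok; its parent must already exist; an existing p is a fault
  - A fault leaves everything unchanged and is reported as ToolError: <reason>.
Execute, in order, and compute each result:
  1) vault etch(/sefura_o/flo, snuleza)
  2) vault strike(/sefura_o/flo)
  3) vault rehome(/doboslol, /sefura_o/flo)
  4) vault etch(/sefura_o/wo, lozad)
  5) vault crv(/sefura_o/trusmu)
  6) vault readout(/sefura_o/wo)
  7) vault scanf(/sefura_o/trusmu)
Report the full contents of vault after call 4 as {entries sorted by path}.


Answer: {caflasla=flezuvab, sefura_o/, sefura_o/flo=husluso, sefura_o/wo=lozad}

Derivation:
→ vault etch(/sefura_o/flo, snuleza)
← created
→ vault strike(/sefura_o/flo)
← ok
→ vault rehome(/doboslol, /sefura_o/flo)
← ok
→ vault etch(/sefura_o/wo, lozad)
← created
→ vault crv(/sefura_o/trusmu)
← ok
→ vault readout(/sefura_o/wo)
← lozad
→ vault scanf(/sefura_o/trusmu)
← []


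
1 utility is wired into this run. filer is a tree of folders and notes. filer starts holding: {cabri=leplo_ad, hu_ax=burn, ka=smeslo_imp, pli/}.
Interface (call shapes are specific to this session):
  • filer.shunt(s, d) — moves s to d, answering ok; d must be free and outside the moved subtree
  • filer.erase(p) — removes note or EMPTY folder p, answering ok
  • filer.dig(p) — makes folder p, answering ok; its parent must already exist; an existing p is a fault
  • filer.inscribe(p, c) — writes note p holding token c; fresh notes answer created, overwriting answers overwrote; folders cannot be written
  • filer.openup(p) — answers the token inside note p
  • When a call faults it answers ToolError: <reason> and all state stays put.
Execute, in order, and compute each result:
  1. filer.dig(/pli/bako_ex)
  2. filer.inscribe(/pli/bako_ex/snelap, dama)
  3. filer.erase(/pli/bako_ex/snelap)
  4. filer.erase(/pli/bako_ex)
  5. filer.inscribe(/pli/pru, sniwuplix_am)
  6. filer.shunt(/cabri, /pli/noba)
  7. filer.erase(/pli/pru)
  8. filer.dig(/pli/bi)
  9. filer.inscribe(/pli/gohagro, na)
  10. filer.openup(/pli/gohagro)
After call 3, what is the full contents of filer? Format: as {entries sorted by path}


Answer: {cabri=leplo_ad, hu_ax=burn, ka=smeslo_imp, pli/, pli/bako_ex/}

Derivation:
CALL dig[p='/pli/bako_ex']
RET  ok
CALL inscribe[p='/pli/bako_ex/snelap'; c='dama']
RET  created
CALL erase[p='/pli/bako_ex/snelap']
RET  ok
CALL erase[p='/pli/bako_ex']
RET  ok
CALL inscribe[p='/pli/pru'; c='sniwuplix_am']
RET  created
CALL shunt[s='/cabri'; d='/pli/noba']
RET  ok
CALL erase[p='/pli/pru']
RET  ok
CALL dig[p='/pli/bi']
RET  ok
CALL inscribe[p='/pli/gohagro'; c='na']
RET  created
CALL openup[p='/pli/gohagro']
RET  na


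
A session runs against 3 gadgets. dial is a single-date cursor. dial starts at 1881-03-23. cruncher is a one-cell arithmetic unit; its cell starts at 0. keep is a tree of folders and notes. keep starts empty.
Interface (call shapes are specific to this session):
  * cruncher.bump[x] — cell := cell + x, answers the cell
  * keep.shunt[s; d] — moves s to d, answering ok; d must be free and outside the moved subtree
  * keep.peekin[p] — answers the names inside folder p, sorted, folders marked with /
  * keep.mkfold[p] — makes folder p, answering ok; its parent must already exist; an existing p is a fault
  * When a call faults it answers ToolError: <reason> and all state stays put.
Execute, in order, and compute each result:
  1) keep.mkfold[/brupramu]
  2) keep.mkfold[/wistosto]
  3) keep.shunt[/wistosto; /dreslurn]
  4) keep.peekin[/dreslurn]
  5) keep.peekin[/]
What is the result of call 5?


% keep.mkfold(/brupramu) : ok
% keep.mkfold(/wistosto) : ok
% keep.shunt(/wistosto, /dreslurn) : ok
% keep.peekin(/dreslurn) : []
% keep.peekin(/) : [brupramu/, dreslurn/]

Answer: [brupramu/, dreslurn/]


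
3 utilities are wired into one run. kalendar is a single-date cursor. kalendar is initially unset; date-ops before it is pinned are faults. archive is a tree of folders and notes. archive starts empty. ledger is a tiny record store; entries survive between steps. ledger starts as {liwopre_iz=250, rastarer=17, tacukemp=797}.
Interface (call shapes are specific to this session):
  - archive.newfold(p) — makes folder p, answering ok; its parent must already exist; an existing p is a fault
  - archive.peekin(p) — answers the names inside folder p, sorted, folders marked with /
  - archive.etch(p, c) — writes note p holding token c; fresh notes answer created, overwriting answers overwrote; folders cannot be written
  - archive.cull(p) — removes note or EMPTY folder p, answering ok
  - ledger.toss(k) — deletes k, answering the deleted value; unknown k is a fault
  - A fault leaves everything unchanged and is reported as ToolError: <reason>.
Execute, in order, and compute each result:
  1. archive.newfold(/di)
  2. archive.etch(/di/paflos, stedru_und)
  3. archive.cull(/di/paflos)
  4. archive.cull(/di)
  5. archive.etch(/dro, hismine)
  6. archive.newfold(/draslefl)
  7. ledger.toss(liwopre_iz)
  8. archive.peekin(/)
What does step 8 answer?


Answer: [draslefl/, dro]

Derivation:
→ archive.newfold(p→/di)
← ok
→ archive.etch(p→/di/paflos, c→stedru_und)
← created
→ archive.cull(p→/di/paflos)
← ok
→ archive.cull(p→/di)
← ok
→ archive.etch(p→/dro, c→hismine)
← created
→ archive.newfold(p→/draslefl)
← ok
→ ledger.toss(k→liwopre_iz)
← 250
→ archive.peekin(p→/)
← [draslefl/, dro]


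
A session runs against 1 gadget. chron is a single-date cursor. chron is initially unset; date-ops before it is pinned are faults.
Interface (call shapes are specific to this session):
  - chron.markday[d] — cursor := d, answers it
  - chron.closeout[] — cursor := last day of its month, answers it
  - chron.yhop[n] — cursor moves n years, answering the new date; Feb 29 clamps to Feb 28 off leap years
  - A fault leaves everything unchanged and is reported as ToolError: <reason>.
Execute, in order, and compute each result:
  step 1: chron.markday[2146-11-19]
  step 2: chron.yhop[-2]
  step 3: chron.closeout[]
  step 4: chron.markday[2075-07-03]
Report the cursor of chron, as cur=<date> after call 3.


CALL markday[d=2146-11-19]
RET  2146-11-19
CALL yhop[n=-2]
RET  2144-11-19
CALL closeout[]
RET  2144-11-30
CALL markday[d=2075-07-03]
RET  2075-07-03

Answer: cur=2144-11-30


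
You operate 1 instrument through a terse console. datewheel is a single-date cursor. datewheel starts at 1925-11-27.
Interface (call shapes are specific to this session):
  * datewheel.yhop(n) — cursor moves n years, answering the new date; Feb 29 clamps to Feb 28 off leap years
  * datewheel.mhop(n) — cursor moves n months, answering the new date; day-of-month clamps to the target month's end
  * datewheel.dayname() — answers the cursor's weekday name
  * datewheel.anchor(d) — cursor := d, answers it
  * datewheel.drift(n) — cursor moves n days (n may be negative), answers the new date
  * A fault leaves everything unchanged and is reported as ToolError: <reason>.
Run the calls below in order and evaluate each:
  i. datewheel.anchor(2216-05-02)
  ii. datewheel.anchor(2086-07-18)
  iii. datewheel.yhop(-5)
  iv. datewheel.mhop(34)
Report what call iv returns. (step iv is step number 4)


;; anchor(d→2216-05-02) => 2216-05-02
;; anchor(d→2086-07-18) => 2086-07-18
;; yhop(n→-5) => 2081-07-18
;; mhop(n→34) => 2084-05-18

Answer: 2084-05-18


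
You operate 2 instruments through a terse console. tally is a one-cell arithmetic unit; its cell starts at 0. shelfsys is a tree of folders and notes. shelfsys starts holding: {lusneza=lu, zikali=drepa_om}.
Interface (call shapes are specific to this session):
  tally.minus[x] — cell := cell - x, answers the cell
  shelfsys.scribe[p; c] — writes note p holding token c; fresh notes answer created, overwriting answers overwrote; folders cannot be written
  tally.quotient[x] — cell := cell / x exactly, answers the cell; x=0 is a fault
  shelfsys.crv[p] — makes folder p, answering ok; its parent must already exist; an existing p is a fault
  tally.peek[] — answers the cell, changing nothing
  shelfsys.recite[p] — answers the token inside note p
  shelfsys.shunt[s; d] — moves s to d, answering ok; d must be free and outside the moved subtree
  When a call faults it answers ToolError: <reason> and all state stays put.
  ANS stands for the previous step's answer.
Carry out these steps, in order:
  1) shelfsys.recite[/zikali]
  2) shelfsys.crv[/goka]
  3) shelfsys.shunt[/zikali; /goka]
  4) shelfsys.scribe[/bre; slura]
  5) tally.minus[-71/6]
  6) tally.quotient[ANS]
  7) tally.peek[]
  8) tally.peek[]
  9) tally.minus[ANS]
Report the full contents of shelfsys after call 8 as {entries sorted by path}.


Answer: {bre=slura, goka/, lusneza=lu, zikali=drepa_om}

Derivation:
I call shelfsys.recite passing /zikali, and see drepa_om.
Then shelfsys.crv passing /goka, → ok.
Invoking shelfsys.shunt passing /zikali, /goka, → ToolError: exists.
I run shelfsys.scribe passing /bre, slura, and see created.
Using tally.minus passing -71/6: 71/6.
I run tally.quotient passing ANS: 1.
I run tally.peek: 1.
Now I run tally.peek(), and see 1.
Calling tally.minus passing ANS, and observe 0.


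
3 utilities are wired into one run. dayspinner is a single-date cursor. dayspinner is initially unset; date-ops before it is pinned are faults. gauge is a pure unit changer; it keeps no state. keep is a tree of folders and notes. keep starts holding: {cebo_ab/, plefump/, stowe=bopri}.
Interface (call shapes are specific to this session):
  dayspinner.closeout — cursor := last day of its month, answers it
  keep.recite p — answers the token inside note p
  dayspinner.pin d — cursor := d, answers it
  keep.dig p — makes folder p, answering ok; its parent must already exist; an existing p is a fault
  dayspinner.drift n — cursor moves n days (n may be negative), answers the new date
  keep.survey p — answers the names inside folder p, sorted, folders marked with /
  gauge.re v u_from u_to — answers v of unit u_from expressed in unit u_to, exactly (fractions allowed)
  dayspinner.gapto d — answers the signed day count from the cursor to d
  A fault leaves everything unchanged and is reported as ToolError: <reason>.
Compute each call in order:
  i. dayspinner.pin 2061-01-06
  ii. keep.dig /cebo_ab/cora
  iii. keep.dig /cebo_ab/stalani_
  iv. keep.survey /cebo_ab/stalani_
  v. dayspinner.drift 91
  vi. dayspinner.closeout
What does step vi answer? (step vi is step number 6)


[in] dayspinner.pin d='2061-01-06'
:: 2061-01-06
[in] keep.dig p='/cebo_ab/cora'
:: ok
[in] keep.dig p='/cebo_ab/stalani_'
:: ok
[in] keep.survey p='/cebo_ab/stalani_'
:: []
[in] dayspinner.drift n='91'
:: 2061-04-07
[in] dayspinner.closeout
:: 2061-04-30

Answer: 2061-04-30


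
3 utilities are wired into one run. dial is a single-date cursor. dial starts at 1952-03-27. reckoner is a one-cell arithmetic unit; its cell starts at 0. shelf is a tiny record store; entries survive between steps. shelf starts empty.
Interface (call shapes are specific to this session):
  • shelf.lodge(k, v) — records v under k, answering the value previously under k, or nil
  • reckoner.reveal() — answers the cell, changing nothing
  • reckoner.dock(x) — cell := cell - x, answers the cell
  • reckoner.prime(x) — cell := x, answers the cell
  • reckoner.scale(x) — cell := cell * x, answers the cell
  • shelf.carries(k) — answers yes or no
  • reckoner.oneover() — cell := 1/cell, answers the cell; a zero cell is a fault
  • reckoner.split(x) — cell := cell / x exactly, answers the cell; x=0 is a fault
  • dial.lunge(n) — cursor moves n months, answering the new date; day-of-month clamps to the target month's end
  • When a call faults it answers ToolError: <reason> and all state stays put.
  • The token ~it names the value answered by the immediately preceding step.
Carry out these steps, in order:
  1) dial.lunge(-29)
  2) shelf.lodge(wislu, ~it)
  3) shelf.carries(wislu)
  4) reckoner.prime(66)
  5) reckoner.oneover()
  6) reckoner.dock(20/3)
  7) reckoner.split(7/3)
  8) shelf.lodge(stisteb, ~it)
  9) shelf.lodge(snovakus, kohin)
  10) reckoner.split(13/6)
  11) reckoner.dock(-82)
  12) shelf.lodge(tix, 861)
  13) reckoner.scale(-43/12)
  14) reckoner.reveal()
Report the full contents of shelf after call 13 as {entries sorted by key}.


I run dial.lunge(n→-29), and see 1949-10-27.
I try shelf.lodge(k→wislu, v→~it), yielding nil.
I try shelf.carries(k→wislu), and see yes.
Invoking reckoner.prime(x→66), giving 66.
I run reckoner.oneover, giving 1/66.
I use reckoner.dock(x→20/3): -439/66.
Invoking reckoner.split(x→7/3): -439/154.
Now I run shelf.lodge(k→stisteb, v→~it), and see nil.
I invoke shelf.lodge(k→snovakus, v→kohin), and get nil.
I use reckoner.split(x→13/6), and get -1317/1001.
I call reckoner.dock(x→-82), and see 80765/1001.
Now I run shelf.lodge(k→tix, v→861), and see nil.
I use reckoner.scale(x→-43/12), which returns -3472895/12012.
Then reckoner.reveal, and get -3472895/12012.

Answer: {snovakus=kohin, stisteb=-439/154, tix=861, wislu=1949-10-27}
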